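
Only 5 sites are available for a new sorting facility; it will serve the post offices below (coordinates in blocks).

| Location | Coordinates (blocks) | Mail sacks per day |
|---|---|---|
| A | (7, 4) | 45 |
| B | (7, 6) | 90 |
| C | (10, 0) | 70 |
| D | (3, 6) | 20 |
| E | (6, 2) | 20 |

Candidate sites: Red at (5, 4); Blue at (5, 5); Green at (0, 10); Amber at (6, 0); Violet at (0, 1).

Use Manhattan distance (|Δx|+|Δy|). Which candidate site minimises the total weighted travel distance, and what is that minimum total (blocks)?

Total weighted distance at each candidate:
  Red (5, 4): total = 1220
  Blue (5, 5): total = 1245
  Green (0, 10): total = 3395
  Amber (6, 0): total = 1355
  Violet (0, 1): total = 2600
Minimum is at Red with total 1220 blocks.

Red, total 1220 blocks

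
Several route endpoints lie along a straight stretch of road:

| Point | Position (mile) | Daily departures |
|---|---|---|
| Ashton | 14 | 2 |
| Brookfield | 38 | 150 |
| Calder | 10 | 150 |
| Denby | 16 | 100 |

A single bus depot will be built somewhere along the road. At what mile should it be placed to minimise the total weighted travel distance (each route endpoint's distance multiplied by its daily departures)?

For a sum of weighted absolute distances on a line, the optimum is the weighted median (not the mean). Total weight W = 402; half-weight = 201.
Sort by position and accumulate weight:
  mile 10 (Calder, w=150) → cum 150
  mile 14 (Ashton, w=2) → cum 152
  mile 16 (Denby, w=100) → cum 252  ≥ 201 → median here
  mile 38 (Brookfield, w=150) → cum 402
Optimal location: mile 16.

x = 16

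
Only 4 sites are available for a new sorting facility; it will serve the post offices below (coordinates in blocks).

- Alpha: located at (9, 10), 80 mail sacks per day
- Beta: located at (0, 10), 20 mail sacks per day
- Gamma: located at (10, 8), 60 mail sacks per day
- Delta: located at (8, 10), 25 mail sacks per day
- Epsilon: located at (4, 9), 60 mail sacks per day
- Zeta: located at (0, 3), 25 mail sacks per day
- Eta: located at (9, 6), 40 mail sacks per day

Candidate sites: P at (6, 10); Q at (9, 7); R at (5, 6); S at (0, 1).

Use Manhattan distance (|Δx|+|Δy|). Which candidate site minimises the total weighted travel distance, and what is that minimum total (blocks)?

Q, total 1485 blocks

Total weighted distance at each candidate:
  P (6, 10): total = 1555
  Q (9, 7): total = 1485
  R (5, 6): total = 2015
  S (0, 1): total = 4395
Minimum is at Q with total 1485 blocks.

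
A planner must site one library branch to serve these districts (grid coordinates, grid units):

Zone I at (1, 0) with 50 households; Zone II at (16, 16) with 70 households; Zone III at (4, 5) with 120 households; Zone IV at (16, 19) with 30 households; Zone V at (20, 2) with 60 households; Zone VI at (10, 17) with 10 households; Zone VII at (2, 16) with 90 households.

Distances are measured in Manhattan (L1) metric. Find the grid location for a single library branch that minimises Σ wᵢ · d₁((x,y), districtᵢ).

(4, 5)

Manhattan distance separates: Σwᵢ(|x−xᵢ|+|y−yᵢ|) = Σwᵢ|x−xᵢ| + Σwᵢ|y−yᵢ|, so x and y are optimised independently as 1-D weighted medians.
Total weight W = 430; half = 215.
x-coordinate, sorted with cumulative weight:
  x=1 (Zone I, w=50) cum 50
  x=2 (Zone VII, w=90) cum 140
  x=4 (Zone III, w=120) cum 260  ← median
  x=10 (Zone VI, w=10) cum 270
  x=16 (Zone II, w=70) cum 340
  x=16 (Zone IV, w=30) cum 370
  x=20 (Zone V, w=60) cum 430
⇒ x* = 4
y-coordinate, sorted with cumulative weight:
  y=0 (Zone I, w=50) cum 50
  y=2 (Zone V, w=60) cum 110
  y=5 (Zone III, w=120) cum 230  ← median
  y=16 (Zone II, w=70) cum 300
  y=16 (Zone VII, w=90) cum 390
  y=17 (Zone VI, w=10) cum 400
  y=19 (Zone IV, w=30) cum 430
⇒ y* = 5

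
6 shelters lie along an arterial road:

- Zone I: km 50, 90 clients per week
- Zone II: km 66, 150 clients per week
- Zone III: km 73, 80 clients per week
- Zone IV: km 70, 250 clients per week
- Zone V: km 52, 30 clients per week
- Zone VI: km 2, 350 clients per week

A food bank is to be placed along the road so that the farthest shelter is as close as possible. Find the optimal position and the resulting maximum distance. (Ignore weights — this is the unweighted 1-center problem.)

The 1-center on a line is the midpoint of the two extreme points: leftmost at 2, rightmost at 73.
Optimal location = (2 + 73)/2 = 37.5; maximum distance = (73 − 2)/2 = 35.5.

location 37.5, max distance 35.5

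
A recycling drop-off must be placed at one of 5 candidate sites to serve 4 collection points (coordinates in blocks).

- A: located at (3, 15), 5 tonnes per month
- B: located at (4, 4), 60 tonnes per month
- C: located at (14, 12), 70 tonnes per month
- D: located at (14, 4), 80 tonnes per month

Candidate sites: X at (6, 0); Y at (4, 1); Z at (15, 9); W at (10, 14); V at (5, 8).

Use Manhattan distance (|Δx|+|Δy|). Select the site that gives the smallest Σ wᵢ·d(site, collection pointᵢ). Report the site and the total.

Z, total 1810 blocks

Total weighted distance at each candidate:
  X (6, 0): total = 2810
  Y (4, 1): total = 2765
  Z (15, 9): total = 1810
  W (10, 14): total = 2540
  V (5, 8): total = 2295
Minimum is at Z with total 1810 blocks.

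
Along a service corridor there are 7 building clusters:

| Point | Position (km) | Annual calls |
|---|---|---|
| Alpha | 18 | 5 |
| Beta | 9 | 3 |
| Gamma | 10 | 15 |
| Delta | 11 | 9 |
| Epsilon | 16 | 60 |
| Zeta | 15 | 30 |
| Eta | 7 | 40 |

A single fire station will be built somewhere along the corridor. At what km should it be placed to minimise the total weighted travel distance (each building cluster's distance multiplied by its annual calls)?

For a sum of weighted absolute distances on a line, the optimum is the weighted median (not the mean). Total weight W = 162; half-weight = 81.
Sort by position and accumulate weight:
  km 7 (Eta, w=40) → cum 40
  km 9 (Beta, w=3) → cum 43
  km 10 (Gamma, w=15) → cum 58
  km 11 (Delta, w=9) → cum 67
  km 15 (Zeta, w=30) → cum 97  ≥ 81 → median here
  km 16 (Epsilon, w=60) → cum 157
  km 18 (Alpha, w=5) → cum 162
Optimal location: km 15.

x = 15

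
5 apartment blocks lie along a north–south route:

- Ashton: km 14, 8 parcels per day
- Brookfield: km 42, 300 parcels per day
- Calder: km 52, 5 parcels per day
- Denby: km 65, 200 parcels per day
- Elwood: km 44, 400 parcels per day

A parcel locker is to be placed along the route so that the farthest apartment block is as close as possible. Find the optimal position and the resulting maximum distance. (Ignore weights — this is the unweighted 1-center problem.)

The 1-center on a line is the midpoint of the two extreme points: leftmost at 14, rightmost at 65.
Optimal location = (14 + 65)/2 = 39.5; maximum distance = (65 − 14)/2 = 25.5.

location 39.5, max distance 25.5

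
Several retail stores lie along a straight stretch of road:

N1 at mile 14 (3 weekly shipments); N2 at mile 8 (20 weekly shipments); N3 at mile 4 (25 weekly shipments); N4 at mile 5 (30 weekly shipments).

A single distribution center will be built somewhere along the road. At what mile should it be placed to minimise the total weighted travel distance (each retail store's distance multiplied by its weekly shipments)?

For a sum of weighted absolute distances on a line, the optimum is the weighted median (not the mean). Total weight W = 78; half-weight = 39.
Sort by position and accumulate weight:
  mile 4 (N3, w=25) → cum 25
  mile 5 (N4, w=30) → cum 55  ≥ 39 → median here
  mile 8 (N2, w=20) → cum 75
  mile 14 (N1, w=3) → cum 78
Optimal location: mile 5.

x = 5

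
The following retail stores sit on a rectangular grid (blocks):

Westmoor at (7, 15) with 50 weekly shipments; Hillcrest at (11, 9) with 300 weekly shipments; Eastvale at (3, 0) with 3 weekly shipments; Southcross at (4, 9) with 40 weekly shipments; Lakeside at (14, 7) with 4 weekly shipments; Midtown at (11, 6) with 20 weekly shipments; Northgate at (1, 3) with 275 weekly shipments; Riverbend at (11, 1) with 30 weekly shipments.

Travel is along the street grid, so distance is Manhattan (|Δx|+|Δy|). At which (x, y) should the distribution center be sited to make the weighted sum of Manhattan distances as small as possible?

(7, 9)

Manhattan distance separates: Σwᵢ(|x−xᵢ|+|y−yᵢ|) = Σwᵢ|x−xᵢ| + Σwᵢ|y−yᵢ|, so x and y are optimised independently as 1-D weighted medians.
Total weight W = 722; half = 361.
x-coordinate, sorted with cumulative weight:
  x=1 (Northgate, w=275) cum 275
  x=3 (Eastvale, w=3) cum 278
  x=4 (Southcross, w=40) cum 318
  x=7 (Westmoor, w=50) cum 368  ← median
  x=11 (Hillcrest, w=300) cum 668
  x=11 (Midtown, w=20) cum 688
  x=11 (Riverbend, w=30) cum 718
  x=14 (Lakeside, w=4) cum 722
⇒ x* = 7
y-coordinate, sorted with cumulative weight:
  y=0 (Eastvale, w=3) cum 3
  y=1 (Riverbend, w=30) cum 33
  y=3 (Northgate, w=275) cum 308
  y=6 (Midtown, w=20) cum 328
  y=7 (Lakeside, w=4) cum 332
  y=9 (Hillcrest, w=300) cum 632  ← median
  y=9 (Southcross, w=40) cum 672
  y=15 (Westmoor, w=50) cum 722
⇒ y* = 9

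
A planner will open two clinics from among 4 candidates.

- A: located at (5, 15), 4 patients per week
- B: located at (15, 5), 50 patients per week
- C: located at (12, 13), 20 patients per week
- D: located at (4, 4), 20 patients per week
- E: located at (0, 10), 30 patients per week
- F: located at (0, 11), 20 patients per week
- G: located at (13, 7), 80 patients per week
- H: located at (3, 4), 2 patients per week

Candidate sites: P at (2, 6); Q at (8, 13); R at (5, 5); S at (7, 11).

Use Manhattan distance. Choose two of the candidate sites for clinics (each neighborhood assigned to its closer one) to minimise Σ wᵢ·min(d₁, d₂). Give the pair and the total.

{R, S}, total 1890

Evaluate every pair (each demand assigned to the nearer of the two):
  {R, S}: total = 1890
  {Q, R}: total = 1946
  {P, R}: total = 2006
  {P, S}: total = 2070
  {P, Q}: total = 2086
  {Q, S}: total = 2202
Best pair: {R, S} with total 1890.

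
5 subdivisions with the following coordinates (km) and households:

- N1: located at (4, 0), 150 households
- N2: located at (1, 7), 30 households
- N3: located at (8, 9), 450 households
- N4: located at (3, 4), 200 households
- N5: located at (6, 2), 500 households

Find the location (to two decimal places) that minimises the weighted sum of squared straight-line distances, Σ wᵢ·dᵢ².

(5.89, 4.56)

The minimiser of Σwᵢ‖p−pᵢ‖² is the weighted centroid p* = (Σwᵢpᵢ)/(Σwᵢ).
Σwᵢ = 1330.
Σwᵢxᵢ = 150·4 + 30·1 + 450·8 + 200·3 + 500·6 = 7830.
Σwᵢyᵢ = 150·0 + 30·7 + 450·9 + 200·4 + 500·2 = 6060.
x* = 7830/1330 = 5.89, y* = 6060/1330 = 4.56.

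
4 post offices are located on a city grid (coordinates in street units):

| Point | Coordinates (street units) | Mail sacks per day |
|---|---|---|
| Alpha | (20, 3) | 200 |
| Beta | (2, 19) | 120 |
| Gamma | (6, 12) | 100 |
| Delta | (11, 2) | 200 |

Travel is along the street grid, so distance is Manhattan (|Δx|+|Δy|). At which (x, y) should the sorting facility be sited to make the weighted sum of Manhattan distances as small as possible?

(11, 3)

Manhattan distance separates: Σwᵢ(|x−xᵢ|+|y−yᵢ|) = Σwᵢ|x−xᵢ| + Σwᵢ|y−yᵢ|, so x and y are optimised independently as 1-D weighted medians.
Total weight W = 620; half = 310.
x-coordinate, sorted with cumulative weight:
  x=2 (Beta, w=120) cum 120
  x=6 (Gamma, w=100) cum 220
  x=11 (Delta, w=200) cum 420  ← median
  x=20 (Alpha, w=200) cum 620
⇒ x* = 11
y-coordinate, sorted with cumulative weight:
  y=2 (Delta, w=200) cum 200
  y=3 (Alpha, w=200) cum 400  ← median
  y=12 (Gamma, w=100) cum 500
  y=19 (Beta, w=120) cum 620
⇒ y* = 3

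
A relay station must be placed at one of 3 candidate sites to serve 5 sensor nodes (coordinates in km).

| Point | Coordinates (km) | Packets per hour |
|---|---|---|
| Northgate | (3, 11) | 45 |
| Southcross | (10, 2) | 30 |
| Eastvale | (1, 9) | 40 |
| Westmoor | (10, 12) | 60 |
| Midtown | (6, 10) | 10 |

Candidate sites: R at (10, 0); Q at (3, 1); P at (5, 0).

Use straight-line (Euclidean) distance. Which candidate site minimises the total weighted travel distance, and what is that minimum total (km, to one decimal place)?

Q, total 1869.2 km

Total weighted distance at each candidate:
  R (10, 0): total = 1983.5
  Q (3, 1): total = 1869.2
  P (5, 0): total = 1939.1
Minimum is at Q with total 1869.2 km.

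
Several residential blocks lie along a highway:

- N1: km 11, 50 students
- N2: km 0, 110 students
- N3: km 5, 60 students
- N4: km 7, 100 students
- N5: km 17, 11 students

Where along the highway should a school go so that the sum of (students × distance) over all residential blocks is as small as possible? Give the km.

x = 5

For a sum of weighted absolute distances on a line, the optimum is the weighted median (not the mean). Total weight W = 331; half-weight = 165.5.
Sort by position and accumulate weight:
  km 0 (N2, w=110) → cum 110
  km 5 (N3, w=60) → cum 170  ≥ 165.5 → median here
  km 7 (N4, w=100) → cum 270
  km 11 (N1, w=50) → cum 320
  km 17 (N5, w=11) → cum 331
Optimal location: km 5.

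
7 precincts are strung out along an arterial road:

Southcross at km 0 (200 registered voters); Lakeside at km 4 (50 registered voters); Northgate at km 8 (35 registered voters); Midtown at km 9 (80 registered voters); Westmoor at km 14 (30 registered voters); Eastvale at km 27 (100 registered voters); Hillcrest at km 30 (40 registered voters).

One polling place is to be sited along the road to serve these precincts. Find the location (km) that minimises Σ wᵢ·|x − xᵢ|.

For a sum of weighted absolute distances on a line, the optimum is the weighted median (not the mean). Total weight W = 535; half-weight = 267.5.
Sort by position and accumulate weight:
  km 0 (Southcross, w=200) → cum 200
  km 4 (Lakeside, w=50) → cum 250
  km 8 (Northgate, w=35) → cum 285  ≥ 267.5 → median here
  km 9 (Midtown, w=80) → cum 365
  km 14 (Westmoor, w=30) → cum 395
  km 27 (Eastvale, w=100) → cum 495
  km 30 (Hillcrest, w=40) → cum 535
Optimal location: km 8.

x = 8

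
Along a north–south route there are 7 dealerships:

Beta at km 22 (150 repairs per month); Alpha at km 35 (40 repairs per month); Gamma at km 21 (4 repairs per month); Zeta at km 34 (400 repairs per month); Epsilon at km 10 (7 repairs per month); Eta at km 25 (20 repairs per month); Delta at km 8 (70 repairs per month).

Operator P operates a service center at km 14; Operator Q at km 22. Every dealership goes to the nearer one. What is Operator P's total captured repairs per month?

77

The indifferent point is the midpoint (14+22)/2 = 18; dealerships left of it (closer to Operator P at 14) go to Operator P, those right go to Operator Q.
  Delta at 8 (w=70) → Operator P
  Epsilon at 10 (w=7) → Operator P
  Gamma at 21 (w=4) → Operator Q
  Beta at 22 (w=150) → Operator Q
  Eta at 25 (w=20) → Operator Q
  Zeta at 34 (w=400) → Operator Q
  Alpha at 35 (w=40) → Operator Q
Operator P captures 77; Operator Q captures 614.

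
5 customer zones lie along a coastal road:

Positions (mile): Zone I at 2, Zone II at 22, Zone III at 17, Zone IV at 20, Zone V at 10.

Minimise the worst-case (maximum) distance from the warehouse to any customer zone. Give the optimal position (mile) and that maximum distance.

location 12, max distance 10

The 1-center on a line is the midpoint of the two extreme points: leftmost at 2, rightmost at 22.
Optimal location = (2 + 22)/2 = 12; maximum distance = (22 − 2)/2 = 10.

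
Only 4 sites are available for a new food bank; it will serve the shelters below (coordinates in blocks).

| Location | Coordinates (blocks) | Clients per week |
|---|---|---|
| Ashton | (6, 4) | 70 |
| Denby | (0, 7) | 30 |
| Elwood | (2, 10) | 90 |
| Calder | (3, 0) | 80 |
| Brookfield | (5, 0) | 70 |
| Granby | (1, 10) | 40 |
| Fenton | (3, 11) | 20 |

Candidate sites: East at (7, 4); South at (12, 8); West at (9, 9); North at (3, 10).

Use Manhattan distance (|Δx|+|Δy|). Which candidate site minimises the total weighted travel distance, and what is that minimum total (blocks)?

Total weighted distance at each candidate:
  East (7, 4): total = 3120
  South (12, 8): total = 5340
  West (9, 9): total = 4240
  North (3, 10): total = 2640
Minimum is at North with total 2640 blocks.

North, total 2640 blocks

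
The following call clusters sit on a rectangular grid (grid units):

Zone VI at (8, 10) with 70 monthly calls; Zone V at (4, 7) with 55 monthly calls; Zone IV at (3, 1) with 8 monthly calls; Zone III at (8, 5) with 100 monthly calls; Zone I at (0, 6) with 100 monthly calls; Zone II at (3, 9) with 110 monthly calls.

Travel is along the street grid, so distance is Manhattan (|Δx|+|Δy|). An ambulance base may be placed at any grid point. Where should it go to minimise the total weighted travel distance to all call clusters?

Manhattan distance separates: Σwᵢ(|x−xᵢ|+|y−yᵢ|) = Σwᵢ|x−xᵢ| + Σwᵢ|y−yᵢ|, so x and y are optimised independently as 1-D weighted medians.
Total weight W = 443; half = 221.5.
x-coordinate, sorted with cumulative weight:
  x=0 (Zone I, w=100) cum 100
  x=3 (Zone IV, w=8) cum 108
  x=3 (Zone II, w=110) cum 218
  x=4 (Zone V, w=55) cum 273  ← median
  x=8 (Zone VI, w=70) cum 343
  x=8 (Zone III, w=100) cum 443
⇒ x* = 4
y-coordinate, sorted with cumulative weight:
  y=1 (Zone IV, w=8) cum 8
  y=5 (Zone III, w=100) cum 108
  y=6 (Zone I, w=100) cum 208
  y=7 (Zone V, w=55) cum 263  ← median
  y=9 (Zone II, w=110) cum 373
  y=10 (Zone VI, w=70) cum 443
⇒ y* = 7

(4, 7)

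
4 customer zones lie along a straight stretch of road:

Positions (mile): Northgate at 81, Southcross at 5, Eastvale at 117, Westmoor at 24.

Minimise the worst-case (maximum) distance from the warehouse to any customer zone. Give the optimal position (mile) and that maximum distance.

location 61, max distance 56

The 1-center on a line is the midpoint of the two extreme points: leftmost at 5, rightmost at 117.
Optimal location = (5 + 117)/2 = 61; maximum distance = (117 − 5)/2 = 56.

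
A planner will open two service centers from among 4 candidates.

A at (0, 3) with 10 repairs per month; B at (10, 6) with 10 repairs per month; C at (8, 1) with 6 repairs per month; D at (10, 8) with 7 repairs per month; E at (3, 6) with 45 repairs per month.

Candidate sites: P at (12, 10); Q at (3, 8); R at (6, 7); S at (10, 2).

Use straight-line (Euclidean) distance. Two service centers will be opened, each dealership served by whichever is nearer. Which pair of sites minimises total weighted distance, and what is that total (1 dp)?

Evaluate every pair (each demand assigned to the nearer of the two):
  {Q, S}: total = 243.7
  {Q, R}: total = 256.3
  {P, Q}: total = 264.4
  {R, S}: total = 296.7
  {P, R}: total = 313.4
  {P, S}: total = 536.5
Best pair: {Q, S} with total 243.7.

{Q, S}, total 243.7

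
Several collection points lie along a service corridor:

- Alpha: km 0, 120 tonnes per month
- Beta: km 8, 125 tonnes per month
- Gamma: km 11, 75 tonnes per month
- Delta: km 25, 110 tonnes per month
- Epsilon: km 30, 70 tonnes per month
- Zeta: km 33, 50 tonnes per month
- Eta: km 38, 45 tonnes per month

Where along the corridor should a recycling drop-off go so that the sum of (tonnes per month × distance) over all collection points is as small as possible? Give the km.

x = 11

For a sum of weighted absolute distances on a line, the optimum is the weighted median (not the mean). Total weight W = 595; half-weight = 297.5.
Sort by position and accumulate weight:
  km 0 (Alpha, w=120) → cum 120
  km 8 (Beta, w=125) → cum 245
  km 11 (Gamma, w=75) → cum 320  ≥ 297.5 → median here
  km 25 (Delta, w=110) → cum 430
  km 30 (Epsilon, w=70) → cum 500
  km 33 (Zeta, w=50) → cum 550
  km 38 (Eta, w=45) → cum 595
Optimal location: km 11.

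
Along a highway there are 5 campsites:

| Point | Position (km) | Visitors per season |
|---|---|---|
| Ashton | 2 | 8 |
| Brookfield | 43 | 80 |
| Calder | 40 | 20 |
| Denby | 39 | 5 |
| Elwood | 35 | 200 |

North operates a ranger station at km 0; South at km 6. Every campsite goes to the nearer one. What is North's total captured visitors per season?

8

The indifferent point is the midpoint (0+6)/2 = 3; campsites left of it (closer to North at 0) go to North, those right go to South.
  Ashton at 2 (w=8) → North
  Elwood at 35 (w=200) → South
  Denby at 39 (w=5) → South
  Calder at 40 (w=20) → South
  Brookfield at 43 (w=80) → South
North captures 8; South captures 305.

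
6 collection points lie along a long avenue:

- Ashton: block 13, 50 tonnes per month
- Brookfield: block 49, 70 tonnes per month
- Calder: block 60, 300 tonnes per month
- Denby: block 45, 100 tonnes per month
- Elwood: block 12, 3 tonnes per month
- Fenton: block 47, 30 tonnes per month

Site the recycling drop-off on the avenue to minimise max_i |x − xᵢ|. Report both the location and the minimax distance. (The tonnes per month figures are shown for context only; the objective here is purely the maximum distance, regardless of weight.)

The 1-center on a line is the midpoint of the two extreme points: leftmost at 12, rightmost at 60.
Optimal location = (12 + 60)/2 = 36; maximum distance = (60 − 12)/2 = 24.

location 36, max distance 24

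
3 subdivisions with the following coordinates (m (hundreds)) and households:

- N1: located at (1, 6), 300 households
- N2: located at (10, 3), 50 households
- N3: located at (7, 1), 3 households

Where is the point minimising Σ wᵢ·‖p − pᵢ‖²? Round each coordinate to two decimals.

The minimiser of Σwᵢ‖p−pᵢ‖² is the weighted centroid p* = (Σwᵢpᵢ)/(Σwᵢ).
Σwᵢ = 353.
Σwᵢxᵢ = 300·1 + 50·10 + 3·7 = 821.
Σwᵢyᵢ = 300·6 + 50·3 + 3·1 = 1953.
x* = 821/353 = 2.33, y* = 1953/353 = 5.53.

(2.33, 5.53)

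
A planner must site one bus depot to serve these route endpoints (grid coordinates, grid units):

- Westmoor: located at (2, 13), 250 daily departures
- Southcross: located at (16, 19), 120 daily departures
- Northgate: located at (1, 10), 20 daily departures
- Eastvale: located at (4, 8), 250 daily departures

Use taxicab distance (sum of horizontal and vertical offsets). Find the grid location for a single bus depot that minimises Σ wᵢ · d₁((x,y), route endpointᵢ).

Manhattan distance separates: Σwᵢ(|x−xᵢ|+|y−yᵢ|) = Σwᵢ|x−xᵢ| + Σwᵢ|y−yᵢ|, so x and y are optimised independently as 1-D weighted medians.
Total weight W = 640; half = 320.
x-coordinate, sorted with cumulative weight:
  x=1 (Northgate, w=20) cum 20
  x=2 (Westmoor, w=250) cum 270
  x=4 (Eastvale, w=250) cum 520  ← median
  x=16 (Southcross, w=120) cum 640
⇒ x* = 4
y-coordinate, sorted with cumulative weight:
  y=8 (Eastvale, w=250) cum 250
  y=10 (Northgate, w=20) cum 270
  y=13 (Westmoor, w=250) cum 520  ← median
  y=19 (Southcross, w=120) cum 640
⇒ y* = 13

(4, 13)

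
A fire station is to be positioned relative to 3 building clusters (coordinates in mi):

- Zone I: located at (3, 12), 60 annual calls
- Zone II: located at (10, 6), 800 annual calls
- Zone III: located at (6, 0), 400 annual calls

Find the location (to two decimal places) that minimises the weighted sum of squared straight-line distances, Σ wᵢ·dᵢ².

The minimiser of Σwᵢ‖p−pᵢ‖² is the weighted centroid p* = (Σwᵢpᵢ)/(Σwᵢ).
Σwᵢ = 1260.
Σwᵢxᵢ = 60·3 + 800·10 + 400·6 = 10580.
Σwᵢyᵢ = 60·12 + 800·6 + 400·0 = 5520.
x* = 10580/1260 = 8.40, y* = 5520/1260 = 4.38.

(8.40, 4.38)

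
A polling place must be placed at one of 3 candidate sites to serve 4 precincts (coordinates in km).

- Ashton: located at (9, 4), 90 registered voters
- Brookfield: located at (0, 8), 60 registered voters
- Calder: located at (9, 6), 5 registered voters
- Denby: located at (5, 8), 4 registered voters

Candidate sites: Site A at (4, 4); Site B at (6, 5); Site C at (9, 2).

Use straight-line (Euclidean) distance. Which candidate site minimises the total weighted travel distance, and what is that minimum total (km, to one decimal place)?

Total weighted distance at each candidate:
  Site A (4, 4): total = 832.8
  Site B (6, 5): total = 715.6
  Site C (9, 2): total = 877.8
Minimum is at Site B with total 715.6 km.

Site B, total 715.6 km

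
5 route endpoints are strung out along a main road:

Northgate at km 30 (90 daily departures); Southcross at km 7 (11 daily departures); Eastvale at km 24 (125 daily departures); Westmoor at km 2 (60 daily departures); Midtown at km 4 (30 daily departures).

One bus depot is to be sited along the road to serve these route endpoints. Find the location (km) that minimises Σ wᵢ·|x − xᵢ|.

x = 24

For a sum of weighted absolute distances on a line, the optimum is the weighted median (not the mean). Total weight W = 316; half-weight = 158.
Sort by position and accumulate weight:
  km 2 (Westmoor, w=60) → cum 60
  km 4 (Midtown, w=30) → cum 90
  km 7 (Southcross, w=11) → cum 101
  km 24 (Eastvale, w=125) → cum 226  ≥ 158 → median here
  km 30 (Northgate, w=90) → cum 316
Optimal location: km 24.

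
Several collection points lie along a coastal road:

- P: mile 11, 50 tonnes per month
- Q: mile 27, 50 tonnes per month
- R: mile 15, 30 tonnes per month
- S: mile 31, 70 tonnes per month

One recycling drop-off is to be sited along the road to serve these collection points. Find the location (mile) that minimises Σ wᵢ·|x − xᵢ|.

x = 27

For a sum of weighted absolute distances on a line, the optimum is the weighted median (not the mean). Total weight W = 200; half-weight = 100.
Sort by position and accumulate weight:
  mile 11 (P, w=50) → cum 50
  mile 15 (R, w=30) → cum 80
  mile 27 (Q, w=50) → cum 130  ≥ 100 → median here
  mile 31 (S, w=70) → cum 200
Optimal location: mile 27.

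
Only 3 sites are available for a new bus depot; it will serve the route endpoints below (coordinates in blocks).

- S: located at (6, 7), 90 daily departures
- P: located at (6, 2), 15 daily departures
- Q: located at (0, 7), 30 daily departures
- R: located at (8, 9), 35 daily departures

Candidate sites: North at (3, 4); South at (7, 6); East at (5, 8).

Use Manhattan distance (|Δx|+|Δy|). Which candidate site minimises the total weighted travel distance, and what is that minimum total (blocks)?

Total weighted distance at each candidate:
  North (3, 4): total = 1145
  South (7, 6): total = 635
  East (5, 8): total = 605
Minimum is at East with total 605 blocks.

East, total 605 blocks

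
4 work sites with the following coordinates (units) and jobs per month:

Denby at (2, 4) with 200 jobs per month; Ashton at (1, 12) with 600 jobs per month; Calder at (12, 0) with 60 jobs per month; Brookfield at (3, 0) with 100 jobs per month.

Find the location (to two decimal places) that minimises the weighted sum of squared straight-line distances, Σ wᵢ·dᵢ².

The minimiser of Σwᵢ‖p−pᵢ‖² is the weighted centroid p* = (Σwᵢpᵢ)/(Σwᵢ).
Σwᵢ = 960.
Σwᵢxᵢ = 200·2 + 600·1 + 60·12 + 100·3 = 2020.
Σwᵢyᵢ = 200·4 + 600·12 + 60·0 + 100·0 = 8000.
x* = 2020/960 = 2.10, y* = 8000/960 = 8.33.

(2.10, 8.33)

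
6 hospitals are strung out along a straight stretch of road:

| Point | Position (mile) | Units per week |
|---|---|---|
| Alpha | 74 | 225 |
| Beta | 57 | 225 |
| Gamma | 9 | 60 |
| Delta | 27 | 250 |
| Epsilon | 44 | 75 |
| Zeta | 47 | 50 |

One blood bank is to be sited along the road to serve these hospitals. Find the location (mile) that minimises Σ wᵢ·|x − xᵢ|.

x = 57

For a sum of weighted absolute distances on a line, the optimum is the weighted median (not the mean). Total weight W = 885; half-weight = 442.5.
Sort by position and accumulate weight:
  mile 9 (Gamma, w=60) → cum 60
  mile 27 (Delta, w=250) → cum 310
  mile 44 (Epsilon, w=75) → cum 385
  mile 47 (Zeta, w=50) → cum 435
  mile 57 (Beta, w=225) → cum 660  ≥ 442.5 → median here
  mile 74 (Alpha, w=225) → cum 885
Optimal location: mile 57.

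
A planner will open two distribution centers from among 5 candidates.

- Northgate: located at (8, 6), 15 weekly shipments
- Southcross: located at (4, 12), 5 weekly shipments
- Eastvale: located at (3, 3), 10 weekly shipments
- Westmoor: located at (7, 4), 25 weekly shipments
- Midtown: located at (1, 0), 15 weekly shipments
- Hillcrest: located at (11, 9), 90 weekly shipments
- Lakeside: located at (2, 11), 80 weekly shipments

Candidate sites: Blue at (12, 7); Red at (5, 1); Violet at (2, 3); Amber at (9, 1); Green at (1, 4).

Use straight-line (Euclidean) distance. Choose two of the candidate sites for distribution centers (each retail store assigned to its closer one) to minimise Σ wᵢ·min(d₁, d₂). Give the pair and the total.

Evaluate every pair (each demand assigned to the nearer of the two):
  {Blue, Green}: total = 1099.6
  {Blue, Violet}: total = 1134.1
  {Blue, Red}: total = 1325.8
  {Blue, Amber}: total = 1446.2
  {Amber, Green}: total = 1599.5
  {Violet, Amber}: total = 1652.3
  {Red, Green}: total = 1768.4
  {Red, Violet}: total = 1821.1
  {Violet, Green}: total = 1867.4
  {Red, Amber}: total = 1889.4
Best pair: {Blue, Green} with total 1099.6.

{Blue, Green}, total 1099.6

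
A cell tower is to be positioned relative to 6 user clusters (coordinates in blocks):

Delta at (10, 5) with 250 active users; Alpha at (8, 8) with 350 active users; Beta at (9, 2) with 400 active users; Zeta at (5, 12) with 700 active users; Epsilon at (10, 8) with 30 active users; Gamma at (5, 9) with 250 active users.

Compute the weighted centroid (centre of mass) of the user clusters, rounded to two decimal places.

(7.05, 7.95)

The minimiser of Σwᵢ‖p−pᵢ‖² is the weighted centroid p* = (Σwᵢpᵢ)/(Σwᵢ).
Σwᵢ = 1980.
Σwᵢxᵢ = 250·10 + 350·8 + 400·9 + 700·5 + 30·10 + 250·5 = 13950.
Σwᵢyᵢ = 250·5 + 350·8 + 400·2 + 700·12 + 30·8 + 250·9 = 15740.
x* = 13950/1980 = 7.05, y* = 15740/1980 = 7.95.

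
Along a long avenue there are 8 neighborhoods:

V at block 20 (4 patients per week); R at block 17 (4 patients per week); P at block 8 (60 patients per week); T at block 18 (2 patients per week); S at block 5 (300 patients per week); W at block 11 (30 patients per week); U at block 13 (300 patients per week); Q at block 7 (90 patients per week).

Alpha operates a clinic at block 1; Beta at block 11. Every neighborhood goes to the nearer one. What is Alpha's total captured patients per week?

300

The indifferent point is the midpoint (1+11)/2 = 6; neighborhoods left of it (closer to Alpha at 1) go to Alpha, those right go to Beta.
  S at 5 (w=300) → Alpha
  Q at 7 (w=90) → Beta
  P at 8 (w=60) → Beta
  W at 11 (w=30) → Beta
  U at 13 (w=300) → Beta
  R at 17 (w=4) → Beta
  T at 18 (w=2) → Beta
  V at 20 (w=4) → Beta
Alpha captures 300; Beta captures 490.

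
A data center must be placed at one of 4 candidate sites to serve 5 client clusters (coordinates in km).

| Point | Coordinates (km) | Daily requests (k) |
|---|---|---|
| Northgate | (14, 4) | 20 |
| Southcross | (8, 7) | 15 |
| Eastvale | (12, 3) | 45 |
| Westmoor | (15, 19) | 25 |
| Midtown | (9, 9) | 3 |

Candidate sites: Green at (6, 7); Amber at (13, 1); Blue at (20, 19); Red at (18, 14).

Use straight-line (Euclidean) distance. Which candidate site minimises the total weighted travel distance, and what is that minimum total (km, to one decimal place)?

Total weighted distance at each candidate:
  Green (6, 7): total = 911.2
  Amber (13, 1): total = 760.6
  Blue (20, 19): total = 1552.3
  Red (18, 14): total = 1139.0
Minimum is at Amber with total 760.6 km.

Amber, total 760.6 km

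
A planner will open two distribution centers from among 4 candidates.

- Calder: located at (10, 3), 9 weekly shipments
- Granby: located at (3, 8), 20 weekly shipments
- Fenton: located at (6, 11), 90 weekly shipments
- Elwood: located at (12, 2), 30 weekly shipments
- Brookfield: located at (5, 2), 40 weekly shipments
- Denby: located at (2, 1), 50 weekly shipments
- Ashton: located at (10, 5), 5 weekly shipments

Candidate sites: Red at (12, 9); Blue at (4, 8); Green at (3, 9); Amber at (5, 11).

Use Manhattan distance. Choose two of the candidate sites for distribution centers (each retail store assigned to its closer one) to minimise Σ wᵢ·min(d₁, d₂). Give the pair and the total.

{Blue, Amber}, total 1404

Evaluate every pair (each demand assigned to the nearer of the two):
  {Blue, Amber}: total = 1404
  {Red, Blue}: total = 1512
  {Red, Amber}: total = 1512
  {Green, Amber}: total = 1572
  {Red, Green}: total = 1592
  {Blue, Green}: total = 1764
Best pair: {Blue, Amber} with total 1404.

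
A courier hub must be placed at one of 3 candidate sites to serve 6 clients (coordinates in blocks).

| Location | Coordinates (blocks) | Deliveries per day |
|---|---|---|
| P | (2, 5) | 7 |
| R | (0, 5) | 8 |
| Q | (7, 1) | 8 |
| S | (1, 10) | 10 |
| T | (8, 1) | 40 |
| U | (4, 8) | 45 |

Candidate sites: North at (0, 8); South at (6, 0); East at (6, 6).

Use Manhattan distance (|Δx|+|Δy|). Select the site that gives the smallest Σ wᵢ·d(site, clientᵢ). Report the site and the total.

East, total 689 blocks

Total weighted distance at each candidate:
  North (0, 8): total = 981
  South (6, 0): total = 887
  East (6, 6): total = 689
Minimum is at East with total 689 blocks.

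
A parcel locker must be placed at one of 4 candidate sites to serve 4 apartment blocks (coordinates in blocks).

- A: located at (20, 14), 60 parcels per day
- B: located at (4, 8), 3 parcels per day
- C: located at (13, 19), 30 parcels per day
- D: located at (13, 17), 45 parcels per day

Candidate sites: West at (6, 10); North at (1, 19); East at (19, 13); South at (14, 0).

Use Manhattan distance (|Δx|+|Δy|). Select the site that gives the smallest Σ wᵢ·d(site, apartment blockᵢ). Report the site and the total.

Total weighted distance at each candidate:
  West (6, 10): total = 2202
  North (1, 19): total = 2472
  East (19, 13): total = 990
  South (14, 0): total = 2664
Minimum is at East with total 990 blocks.

East, total 990 blocks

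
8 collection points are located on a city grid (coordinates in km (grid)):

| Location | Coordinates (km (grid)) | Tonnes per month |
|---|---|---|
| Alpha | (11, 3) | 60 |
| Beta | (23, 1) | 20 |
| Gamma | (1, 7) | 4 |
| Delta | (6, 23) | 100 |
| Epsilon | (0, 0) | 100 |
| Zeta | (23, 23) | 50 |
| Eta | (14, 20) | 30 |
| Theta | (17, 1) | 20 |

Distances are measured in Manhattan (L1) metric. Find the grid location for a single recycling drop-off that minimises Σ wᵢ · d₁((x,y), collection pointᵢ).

(6, 3)

Manhattan distance separates: Σwᵢ(|x−xᵢ|+|y−yᵢ|) = Σwᵢ|x−xᵢ| + Σwᵢ|y−yᵢ|, so x and y are optimised independently as 1-D weighted medians.
Total weight W = 384; half = 192.
x-coordinate, sorted with cumulative weight:
  x=0 (Epsilon, w=100) cum 100
  x=1 (Gamma, w=4) cum 104
  x=6 (Delta, w=100) cum 204  ← median
  x=11 (Alpha, w=60) cum 264
  x=14 (Eta, w=30) cum 294
  x=17 (Theta, w=20) cum 314
  x=23 (Beta, w=20) cum 334
  x=23 (Zeta, w=50) cum 384
⇒ x* = 6
y-coordinate, sorted with cumulative weight:
  y=0 (Epsilon, w=100) cum 100
  y=1 (Beta, w=20) cum 120
  y=1 (Theta, w=20) cum 140
  y=3 (Alpha, w=60) cum 200  ← median
  y=7 (Gamma, w=4) cum 204
  y=20 (Eta, w=30) cum 234
  y=23 (Delta, w=100) cum 334
  y=23 (Zeta, w=50) cum 384
⇒ y* = 3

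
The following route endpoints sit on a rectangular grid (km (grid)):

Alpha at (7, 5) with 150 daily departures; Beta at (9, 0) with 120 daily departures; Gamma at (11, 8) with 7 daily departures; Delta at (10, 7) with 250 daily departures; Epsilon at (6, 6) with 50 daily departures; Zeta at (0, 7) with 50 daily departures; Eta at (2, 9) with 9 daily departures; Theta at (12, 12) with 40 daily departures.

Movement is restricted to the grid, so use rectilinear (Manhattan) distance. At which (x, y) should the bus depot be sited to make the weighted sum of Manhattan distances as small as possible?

(9, 7)

Manhattan distance separates: Σwᵢ(|x−xᵢ|+|y−yᵢ|) = Σwᵢ|x−xᵢ| + Σwᵢ|y−yᵢ|, so x and y are optimised independently as 1-D weighted medians.
Total weight W = 676; half = 338.
x-coordinate, sorted with cumulative weight:
  x=0 (Zeta, w=50) cum 50
  x=2 (Eta, w=9) cum 59
  x=6 (Epsilon, w=50) cum 109
  x=7 (Alpha, w=150) cum 259
  x=9 (Beta, w=120) cum 379  ← median
  x=10 (Delta, w=250) cum 629
  x=11 (Gamma, w=7) cum 636
  x=12 (Theta, w=40) cum 676
⇒ x* = 9
y-coordinate, sorted with cumulative weight:
  y=0 (Beta, w=120) cum 120
  y=5 (Alpha, w=150) cum 270
  y=6 (Epsilon, w=50) cum 320
  y=7 (Delta, w=250) cum 570  ← median
  y=7 (Zeta, w=50) cum 620
  y=8 (Gamma, w=7) cum 627
  y=9 (Eta, w=9) cum 636
  y=12 (Theta, w=40) cum 676
⇒ y* = 7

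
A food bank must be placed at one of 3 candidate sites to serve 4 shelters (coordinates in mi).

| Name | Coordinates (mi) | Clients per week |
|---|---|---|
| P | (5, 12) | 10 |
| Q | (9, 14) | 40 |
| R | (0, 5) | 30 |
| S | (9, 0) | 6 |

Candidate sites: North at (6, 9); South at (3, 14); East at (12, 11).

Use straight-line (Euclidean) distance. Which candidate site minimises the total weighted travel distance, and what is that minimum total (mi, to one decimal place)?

Total weighted distance at each candidate:
  North (6, 9): total = 538.1
  South (3, 14): total = 644.3
  East (12, 11): total = 711.3
Minimum is at North with total 538.1 mi.

North, total 538.1 mi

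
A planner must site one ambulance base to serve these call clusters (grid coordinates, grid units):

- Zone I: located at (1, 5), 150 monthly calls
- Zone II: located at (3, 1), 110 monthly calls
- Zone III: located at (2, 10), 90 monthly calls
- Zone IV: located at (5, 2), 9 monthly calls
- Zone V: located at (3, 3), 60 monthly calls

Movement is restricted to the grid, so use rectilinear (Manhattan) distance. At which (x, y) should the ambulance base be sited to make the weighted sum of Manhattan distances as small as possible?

Manhattan distance separates: Σwᵢ(|x−xᵢ|+|y−yᵢ|) = Σwᵢ|x−xᵢ| + Σwᵢ|y−yᵢ|, so x and y are optimised independently as 1-D weighted medians.
Total weight W = 419; half = 209.5.
x-coordinate, sorted with cumulative weight:
  x=1 (Zone I, w=150) cum 150
  x=2 (Zone III, w=90) cum 240  ← median
  x=3 (Zone II, w=110) cum 350
  x=3 (Zone V, w=60) cum 410
  x=5 (Zone IV, w=9) cum 419
⇒ x* = 2
y-coordinate, sorted with cumulative weight:
  y=1 (Zone II, w=110) cum 110
  y=2 (Zone IV, w=9) cum 119
  y=3 (Zone V, w=60) cum 179
  y=5 (Zone I, w=150) cum 329  ← median
  y=10 (Zone III, w=90) cum 419
⇒ y* = 5

(2, 5)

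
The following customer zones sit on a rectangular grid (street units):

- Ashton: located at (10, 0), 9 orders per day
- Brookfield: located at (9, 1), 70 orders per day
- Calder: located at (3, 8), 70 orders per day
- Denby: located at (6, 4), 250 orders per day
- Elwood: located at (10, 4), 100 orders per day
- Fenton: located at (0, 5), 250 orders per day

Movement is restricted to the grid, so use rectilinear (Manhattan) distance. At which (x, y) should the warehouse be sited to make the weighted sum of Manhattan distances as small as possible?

Manhattan distance separates: Σwᵢ(|x−xᵢ|+|y−yᵢ|) = Σwᵢ|x−xᵢ| + Σwᵢ|y−yᵢ|, so x and y are optimised independently as 1-D weighted medians.
Total weight W = 749; half = 374.5.
x-coordinate, sorted with cumulative weight:
  x=0 (Fenton, w=250) cum 250
  x=3 (Calder, w=70) cum 320
  x=6 (Denby, w=250) cum 570  ← median
  x=9 (Brookfield, w=70) cum 640
  x=10 (Ashton, w=9) cum 649
  x=10 (Elwood, w=100) cum 749
⇒ x* = 6
y-coordinate, sorted with cumulative weight:
  y=0 (Ashton, w=9) cum 9
  y=1 (Brookfield, w=70) cum 79
  y=4 (Denby, w=250) cum 329
  y=4 (Elwood, w=100) cum 429  ← median
  y=5 (Fenton, w=250) cum 679
  y=8 (Calder, w=70) cum 749
⇒ y* = 4

(6, 4)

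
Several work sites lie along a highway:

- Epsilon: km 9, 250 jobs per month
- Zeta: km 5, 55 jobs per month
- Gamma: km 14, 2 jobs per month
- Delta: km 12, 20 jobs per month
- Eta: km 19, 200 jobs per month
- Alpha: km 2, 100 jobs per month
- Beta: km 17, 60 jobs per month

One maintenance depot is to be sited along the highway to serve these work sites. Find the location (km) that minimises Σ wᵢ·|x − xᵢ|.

For a sum of weighted absolute distances on a line, the optimum is the weighted median (not the mean). Total weight W = 687; half-weight = 343.5.
Sort by position and accumulate weight:
  km 2 (Alpha, w=100) → cum 100
  km 5 (Zeta, w=55) → cum 155
  km 9 (Epsilon, w=250) → cum 405  ≥ 343.5 → median here
  km 12 (Delta, w=20) → cum 425
  km 14 (Gamma, w=2) → cum 427
  km 17 (Beta, w=60) → cum 487
  km 19 (Eta, w=200) → cum 687
Optimal location: km 9.

x = 9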